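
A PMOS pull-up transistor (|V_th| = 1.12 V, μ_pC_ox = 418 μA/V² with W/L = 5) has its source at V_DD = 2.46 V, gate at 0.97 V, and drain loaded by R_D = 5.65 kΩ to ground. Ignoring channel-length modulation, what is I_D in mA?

I_D = 0.143 mA

V_SG = V_DD − V_G = 2.46 − 0.97 = 1.49 V, so V_ov = 1.49 − 1.12 = 0.37 V.
k_p = μ_pC_ox · (W/L) = 2.09 mA/V².
Assume saturation: I_D = ½ k_p V_ov² = 0.5 × 2.09 × 0.37² = 0.143 mA, giving V_SD = V_DD − I_D R_D = 2.46 − 0.143 × 5.65 = 1.65 V.
V_SD = 1.65 V ≥ V_ov = 0.37 V, confirming saturation.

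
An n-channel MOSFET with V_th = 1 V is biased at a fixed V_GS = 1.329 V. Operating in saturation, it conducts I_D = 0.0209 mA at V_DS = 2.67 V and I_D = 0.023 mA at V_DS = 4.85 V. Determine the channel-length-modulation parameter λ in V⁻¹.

With V_GS fixed, I_D ∝ (1 + λ V_DS) in saturation, so I_D2/I_D1 = (1 + λ V_DS2)/(1 + λ V_DS1).
0.023/0.0209 = 1.1 = (1 + 4.85 λ)/(1 + 2.67 λ).
Solving: λ (I_D1 V_DS2 − I_D2 V_DS1) = I_D2 − I_D1, so λ = (0.023 − 0.0209) / (0.0209 × 4.85 − 0.023 × 2.67) = 0.0021 / 0.04 = 0.0526 V⁻¹.

λ = 0.0526 V⁻¹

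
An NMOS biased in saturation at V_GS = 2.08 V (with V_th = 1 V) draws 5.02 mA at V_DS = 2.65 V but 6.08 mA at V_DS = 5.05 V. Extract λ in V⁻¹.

λ = 0.115 V⁻¹

With V_GS fixed, I_D ∝ (1 + λ V_DS) in saturation, so I_D2/I_D1 = (1 + λ V_DS2)/(1 + λ V_DS1).
6.08/5.02 = 1.211 = (1 + 5.05 λ)/(1 + 2.65 λ).
Solving: λ (I_D1 V_DS2 − I_D2 V_DS1) = I_D2 − I_D1, so λ = (6.08 − 5.02) / (5.02 × 5.05 − 6.08 × 2.65) = 1.06 / 9.24 = 0.115 V⁻¹.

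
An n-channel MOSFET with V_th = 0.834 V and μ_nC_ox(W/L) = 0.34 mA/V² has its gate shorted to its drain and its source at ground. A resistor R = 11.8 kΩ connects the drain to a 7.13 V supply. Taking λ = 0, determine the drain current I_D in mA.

I_D = 0.403 mA

With gate tied to drain, V_GS = V_DS ≥ V_GS − V_th, so the device is in saturation.
KCL at the drain: ½ k_n (V_GS − V_th)² = (V_DD − V_GS)/R.
Let x = V_GS − 0.834. Then 2.01 x² + x − 6.296 = 0, giving x = 1.54 V (positive root), so V_GS = 2.37 V.
I_D = (V_DD − V_GS)/R = (7.13 − 2.37) / 11.8 = 0.403 mA.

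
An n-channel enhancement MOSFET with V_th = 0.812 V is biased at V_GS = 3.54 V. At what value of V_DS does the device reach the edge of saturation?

V_DS,sat = 2.73 V

The boundary between triode and saturation is V_DS = V_GS − V_th = V_ov.
V_ov = 3.54 − 0.812 = 2.73 V.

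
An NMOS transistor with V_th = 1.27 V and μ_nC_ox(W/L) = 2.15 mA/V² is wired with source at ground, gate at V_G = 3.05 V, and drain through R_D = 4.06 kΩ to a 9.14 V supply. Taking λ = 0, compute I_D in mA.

V_GS = V_G = 3.05 V, so V_ov = 3.05 − 1.27 = 1.78 V.
Assume saturation: I_D = ½ k_n V_ov² = 0.5 × 2.15 × 1.78² = 3.41 mA, giving V_DS = V_DD − I_D R_D = 9.14 − 3.41 × 4.06 = -4.69 V.
But -4.69 V < V_ov = 1.78 V, so the device is actually in triode.
In triode I_D = k_n[V_ov V_DS − ½ V_DS²] and I_D = (V_DD − V_DS)/R_D. Equating: 4.36 V_DS² − 16.54 V_DS + 9.14 = 0, giving V_DS = 0.672 V (the root below V_ov).
I_D = (9.14 − 0.672) / 4.06 = 2.09 mA.

I_D = 2.09 mA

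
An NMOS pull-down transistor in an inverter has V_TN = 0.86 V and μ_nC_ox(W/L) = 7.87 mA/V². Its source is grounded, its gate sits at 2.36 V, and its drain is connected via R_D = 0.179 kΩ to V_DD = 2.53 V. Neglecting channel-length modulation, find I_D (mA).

V_GS = V_G = 2.36 V, so V_ov = 2.36 − 0.86 = 1.5 V.
Assume saturation: I_D = ½ k_n V_ov² = 0.5 × 7.87 × 1.5² = 8.85 mA, giving V_DS = V_DD − I_D R_D = 2.53 − 8.85 × 0.179 = 0.945 V.
But 0.945 V < V_ov = 1.5 V, so the device is actually in triode.
In triode I_D = k_n[V_ov V_DS − ½ V_DS²] and I_D = (V_DD − V_DS)/R_D. Equating: 0.704 V_DS² − 3.113 V_DS + 2.53 = 0, giving V_DS = 1.07 V (the root below V_ov).
I_D = (2.53 − 1.07) / 0.179 = 8.14 mA.

I_D = 8.14 mA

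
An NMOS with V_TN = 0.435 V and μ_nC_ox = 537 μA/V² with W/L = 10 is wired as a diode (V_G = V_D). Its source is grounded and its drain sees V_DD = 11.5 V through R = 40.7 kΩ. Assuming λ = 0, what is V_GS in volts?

With gate tied to drain, V_GS = V_DS ≥ V_GS − V_TN, so the device is in saturation.
k_n = μ_nC_ox · (W/L) = 5.37 mA/V².
KCL at the drain: ½ k_n (V_GS − V_TN)² = (V_DD − V_GS)/R.
Let x = V_GS − 0.435. Then 109 x² + x − 11.06 = 0, giving x = 0.314 V (positive root), so V_GS = 0.749 V.
I_D = (V_DD − V_GS)/R = (11.5 − 0.749) / 40.7 = 0.264 mA.

V_GS = 0.749 V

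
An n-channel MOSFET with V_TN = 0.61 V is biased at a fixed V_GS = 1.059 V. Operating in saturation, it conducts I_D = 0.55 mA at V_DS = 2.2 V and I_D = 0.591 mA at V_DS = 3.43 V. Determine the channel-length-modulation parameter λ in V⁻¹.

With V_GS fixed, I_D ∝ (1 + λ V_DS) in saturation, so I_D2/I_D1 = (1 + λ V_DS2)/(1 + λ V_DS1).
0.591/0.55 = 1.075 = (1 + 3.43 λ)/(1 + 2.2 λ).
Solving: λ (I_D1 V_DS2 − I_D2 V_DS1) = I_D2 − I_D1, so λ = (0.591 − 0.55) / (0.55 × 3.43 − 0.591 × 2.2) = 0.041 / 0.586 = 0.0699 V⁻¹.

λ = 0.0699 V⁻¹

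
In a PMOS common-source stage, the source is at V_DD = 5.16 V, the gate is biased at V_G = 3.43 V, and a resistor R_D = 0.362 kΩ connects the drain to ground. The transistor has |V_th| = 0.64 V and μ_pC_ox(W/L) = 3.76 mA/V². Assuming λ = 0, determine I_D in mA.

V_SG = V_DD − V_G = 5.16 − 3.43 = 1.73 V, so V_ov = 1.73 − 0.64 = 1.09 V.
Assume saturation: I_D = ½ k_p V_ov² = 0.5 × 3.76 × 1.09² = 2.23 mA, giving V_SD = V_DD − I_D R_D = 5.16 − 2.23 × 0.362 = 4.35 V.
V_SD = 4.35 V ≥ V_ov = 1.09 V, confirming saturation.

I_D = 2.23 mA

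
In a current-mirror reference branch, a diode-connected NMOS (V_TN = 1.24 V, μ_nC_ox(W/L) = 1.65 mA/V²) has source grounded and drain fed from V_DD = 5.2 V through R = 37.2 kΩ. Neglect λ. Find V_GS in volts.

V_GS = 1.58 V

With gate tied to drain, V_GS = V_DS ≥ V_GS − V_TN, so the device is in saturation.
KCL at the drain: ½ k_n (V_GS − V_TN)² = (V_DD − V_GS)/R.
Let x = V_GS − 1.24. Then 30.7 x² + x − 3.96 = 0, giving x = 0.343 V (positive root), so V_GS = 1.58 V.
I_D = (V_DD − V_GS)/R = (5.2 − 1.58) / 37.2 = 0.0972 mA.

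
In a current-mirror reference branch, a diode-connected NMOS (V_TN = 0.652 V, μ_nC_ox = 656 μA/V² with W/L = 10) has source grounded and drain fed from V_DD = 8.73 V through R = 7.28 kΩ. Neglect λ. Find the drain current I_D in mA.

I_D = 1.03 mA

With gate tied to drain, V_GS = V_DS ≥ V_GS − V_TN, so the device is in saturation.
k_n = μ_nC_ox · (W/L) = 6.56 mA/V².
KCL at the drain: ½ k_n (V_GS − V_TN)² = (V_DD − V_GS)/R.
Let x = V_GS − 0.652. Then 23.9 x² + x − 8.078 = 0, giving x = 0.561 V (positive root), so V_GS = 1.21 V.
I_D = (V_DD − V_GS)/R = (8.73 − 1.21) / 7.28 = 1.03 mA.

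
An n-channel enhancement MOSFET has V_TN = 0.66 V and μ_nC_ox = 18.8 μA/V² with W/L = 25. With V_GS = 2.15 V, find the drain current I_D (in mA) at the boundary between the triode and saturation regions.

I_D = 0.522 mA

At the boundary V_DS = V_ov = V_GS − V_TN = 2.15 − 0.66 = 1.49 V.
k_n = μ_nC_ox · (W/L) = 0.47 mA/V².
I_D = ½ k_n V_ov² = 0.5 × 0.47 × 1.49² = 0.522 mA.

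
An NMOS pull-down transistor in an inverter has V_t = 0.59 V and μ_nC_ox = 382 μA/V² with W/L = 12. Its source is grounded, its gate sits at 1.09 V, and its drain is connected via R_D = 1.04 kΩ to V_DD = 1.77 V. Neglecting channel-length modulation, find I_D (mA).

I_D = 0.573 mA

V_GS = V_G = 1.09 V, so V_ov = 1.09 − 0.59 = 0.5 V.
k_n = μ_nC_ox · (W/L) = 4.584 mA/V².
Assume saturation: I_D = ½ k_n V_ov² = 0.5 × 4.584 × 0.5² = 0.573 mA, giving V_DS = V_DD − I_D R_D = 1.77 − 0.573 × 1.04 = 1.17 V.
V_DS = 1.17 V ≥ V_ov = 0.5 V, confirming saturation.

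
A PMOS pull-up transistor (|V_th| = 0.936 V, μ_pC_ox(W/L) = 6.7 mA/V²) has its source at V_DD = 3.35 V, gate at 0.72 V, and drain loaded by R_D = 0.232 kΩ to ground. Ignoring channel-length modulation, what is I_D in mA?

I_D = 8.99 mA

V_SG = V_DD − V_G = 3.35 − 0.72 = 2.63 V, so V_ov = 2.63 − 0.936 = 1.69 V.
Assume saturation: I_D = ½ k_p V_ov² = 0.5 × 6.7 × 1.69² = 9.61 mA, giving V_SD = V_DD − I_D R_D = 3.35 − 9.61 × 0.232 = 1.12 V.
But 1.12 V < V_ov = 1.69 V, so the device is actually in triode.
In triode I_D = k_p[V_ov V_SD − ½ V_SD²] and I_D = (V_DD − V_SD)/R_D. Equating: 0.777 V_SD² − 3.633 V_SD + 3.35 = 0, giving V_SD = 1.26 V (the root below V_ov).
I_D = (3.35 − 1.26) / 0.232 = 8.99 mA.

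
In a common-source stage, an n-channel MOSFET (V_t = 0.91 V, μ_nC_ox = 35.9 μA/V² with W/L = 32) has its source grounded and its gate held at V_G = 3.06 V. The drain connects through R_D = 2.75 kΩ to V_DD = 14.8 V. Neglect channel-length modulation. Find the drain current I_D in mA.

I_D = 2.66 mA

V_GS = V_G = 3.06 V, so V_ov = 3.06 − 0.91 = 2.15 V.
k_n = μ_nC_ox · (W/L) = 1.149 mA/V².
Assume saturation: I_D = ½ k_n V_ov² = 0.5 × 1.149 × 2.15² = 2.66 mA, giving V_DS = V_DD − I_D R_D = 14.8 − 2.66 × 2.75 = 7.5 V.
V_DS = 7.5 V ≥ V_ov = 2.15 V, confirming saturation.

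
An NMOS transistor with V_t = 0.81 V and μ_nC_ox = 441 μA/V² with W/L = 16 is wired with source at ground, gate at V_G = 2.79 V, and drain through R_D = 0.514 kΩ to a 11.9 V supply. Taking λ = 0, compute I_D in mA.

I_D = 13.8 mA

V_GS = V_G = 2.79 V, so V_ov = 2.79 − 0.81 = 1.98 V.
k_n = μ_nC_ox · (W/L) = 7.056 mA/V².
Assume saturation: I_D = ½ k_n V_ov² = 0.5 × 7.056 × 1.98² = 13.8 mA, giving V_DS = V_DD − I_D R_D = 11.9 − 13.8 × 0.514 = 4.79 V.
V_DS = 4.79 V ≥ V_ov = 1.98 V, confirming saturation.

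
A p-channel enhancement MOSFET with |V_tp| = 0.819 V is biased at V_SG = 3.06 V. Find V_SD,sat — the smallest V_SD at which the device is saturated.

The boundary between triode and saturation is V_SD = V_SG − |V_tp| = V_ov.
V_ov = 3.06 − 0.819 = 2.24 V.

V_SD,sat = 2.24 V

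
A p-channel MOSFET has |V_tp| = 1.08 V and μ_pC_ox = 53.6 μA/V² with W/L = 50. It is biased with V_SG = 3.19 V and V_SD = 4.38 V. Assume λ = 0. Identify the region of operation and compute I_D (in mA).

k_p = μ_pC_ox · (W/L) = 2.68 mA/V².
V_ov = V_SG − |V_tp| = 3.19 − 1.08 = 2.11 V.
Since V_SD = 4.38 V ≥ V_ov = 2.11 V, the device is in saturation.
I_D = ½ k_p V_ov² = 0.5 × 2.68 × 2.11² = 5.97 mA.

Saturation; I_D = 5.97 mA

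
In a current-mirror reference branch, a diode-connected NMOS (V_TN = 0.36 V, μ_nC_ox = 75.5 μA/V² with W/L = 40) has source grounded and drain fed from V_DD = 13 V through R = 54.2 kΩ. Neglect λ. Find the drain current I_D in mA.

With gate tied to drain, V_GS = V_DS ≥ V_GS − V_TN, so the device is in saturation.
k_n = μ_nC_ox · (W/L) = 3.02 mA/V².
KCL at the drain: ½ k_n (V_GS − V_TN)² = (V_DD − V_GS)/R.
Let x = V_GS − 0.36. Then 81.8 x² + x − 12.64 = 0, giving x = 0.387 V (positive root), so V_GS = 0.747 V.
I_D = (V_DD − V_GS)/R = (13 − 0.747) / 54.2 = 0.226 mA.

I_D = 0.226 mA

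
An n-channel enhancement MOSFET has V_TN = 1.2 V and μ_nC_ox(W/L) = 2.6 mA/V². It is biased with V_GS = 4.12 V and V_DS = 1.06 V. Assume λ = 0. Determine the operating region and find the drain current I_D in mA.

V_ov = V_GS − V_TN = 4.12 − 1.2 = 2.92 V.
Since V_DS = 1.06 V < V_ov = 2.92 V, the device is in the triode region.
I_D = k_n [V_ov · V_DS − ½ V_DS²] = 2.6 × [2.92 × 1.06 − 0.5 × 1.06²] = 6.59 mA.

Triode; I_D = 6.59 mA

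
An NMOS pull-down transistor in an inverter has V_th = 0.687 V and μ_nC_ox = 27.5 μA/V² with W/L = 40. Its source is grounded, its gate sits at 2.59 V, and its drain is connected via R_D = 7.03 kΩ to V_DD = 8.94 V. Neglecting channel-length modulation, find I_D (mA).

V_GS = V_G = 2.59 V, so V_ov = 2.59 − 0.687 = 1.9 V.
k_n = μ_nC_ox · (W/L) = 1.1 mA/V².
Assume saturation: I_D = ½ k_n V_ov² = 0.5 × 1.1 × 1.9² = 1.99 mA, giving V_DS = V_DD − I_D R_D = 8.94 − 1.99 × 7.03 = -5.06 V.
But -5.06 V < V_ov = 1.9 V, so the device is actually in triode.
In triode I_D = k_n[V_ov V_DS − ½ V_DS²] and I_D = (V_DD − V_DS)/R_D. Equating: 3.87 V_DS² − 15.72 V_DS + 8.94 = 0, giving V_DS = 0.684 V (the root below V_ov).
I_D = (8.94 − 0.684) / 7.03 = 1.17 mA.

I_D = 1.17 mA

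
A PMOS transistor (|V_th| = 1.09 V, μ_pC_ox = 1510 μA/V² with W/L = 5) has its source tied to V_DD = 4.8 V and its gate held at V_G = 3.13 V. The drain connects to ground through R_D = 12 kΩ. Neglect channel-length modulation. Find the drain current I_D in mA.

V_SG = V_DD − V_G = 4.8 − 3.13 = 1.67 V, so V_ov = 1.67 − 1.09 = 0.58 V.
k_p = μ_pC_ox · (W/L) = 7.55 mA/V².
Assume saturation: I_D = ½ k_p V_ov² = 0.5 × 7.55 × 0.58² = 1.27 mA, giving V_SD = V_DD − I_D R_D = 4.8 − 1.27 × 12 = -10.4 V.
But -10.4 V < V_ov = 0.58 V, so the device is actually in triode.
In triode I_D = k_p[V_ov V_SD − ½ V_SD²] and I_D = (V_DD − V_SD)/R_D. Equating: 45.3 V_SD² − 53.55 V_SD + 4.8 = 0, giving V_SD = 0.0977 V (the root below V_ov).
I_D = (4.8 − 0.0977) / 12 = 0.392 mA.

I_D = 0.392 mA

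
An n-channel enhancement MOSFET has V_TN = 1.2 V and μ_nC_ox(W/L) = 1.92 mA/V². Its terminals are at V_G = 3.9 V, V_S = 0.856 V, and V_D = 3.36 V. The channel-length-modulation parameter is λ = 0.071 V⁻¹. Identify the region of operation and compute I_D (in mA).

V_GS = V_G − V_S = 3.9 − 0.856 = 3.04 V; V_DS = V_D − V_S = 3.36 − 0.856 = 2.5 V.
V_ov = V_GS − V_TN = 3.04 − 1.2 = 1.84 V.
Since V_DS = 2.5 V ≥ V_ov = 1.84 V, the device is in saturation.
I_D = ½ k_n V_ov² (1 + λ V_DS) = 0.5 × 1.92 × 1.84² × (1 + 0.071 × 2.5) = 3.84 mA.

Saturation; I_D = 3.84 mA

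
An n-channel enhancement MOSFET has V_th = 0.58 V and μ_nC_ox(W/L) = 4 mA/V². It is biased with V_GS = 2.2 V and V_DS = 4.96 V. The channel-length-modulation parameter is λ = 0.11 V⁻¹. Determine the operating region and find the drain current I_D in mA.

Saturation; I_D = 8.11 mA

V_ov = V_GS − V_th = 2.2 − 0.58 = 1.62 V.
Since V_DS = 4.96 V ≥ V_ov = 1.62 V, the device is in saturation.
I_D = ½ k_n V_ov² (1 + λ V_DS) = 0.5 × 4 × 1.62² × (1 + 0.11 × 4.96) = 8.11 mA.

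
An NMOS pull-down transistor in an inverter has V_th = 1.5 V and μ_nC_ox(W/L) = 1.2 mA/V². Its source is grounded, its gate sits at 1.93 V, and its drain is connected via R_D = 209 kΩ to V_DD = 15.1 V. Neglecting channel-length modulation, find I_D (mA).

V_GS = V_G = 1.93 V, so V_ov = 1.93 − 1.5 = 0.43 V.
Assume saturation: I_D = ½ k_n V_ov² = 0.5 × 1.2 × 0.43² = 0.111 mA, giving V_DS = V_DD − I_D R_D = 15.1 − 0.111 × 209 = -8.09 V.
But -8.09 V < V_ov = 0.43 V, so the device is actually in triode.
In triode I_D = k_n[V_ov V_DS − ½ V_DS²] and I_D = (V_DD − V_DS)/R_D. Equating: 125 V_DS² − 108.8 V_DS + 15.1 = 0, giving V_DS = 0.173 V (the root below V_ov).
I_D = (15.1 − 0.173) / 209 = 0.0714 mA.

I_D = 0.0714 mA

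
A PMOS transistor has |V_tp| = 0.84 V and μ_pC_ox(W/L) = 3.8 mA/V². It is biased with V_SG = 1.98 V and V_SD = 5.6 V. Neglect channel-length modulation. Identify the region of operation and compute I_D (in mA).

V_ov = V_SG − |V_tp| = 1.98 − 0.84 = 1.14 V.
Since V_SD = 5.6 V ≥ V_ov = 1.14 V, the device is in saturation.
I_D = ½ k_p V_ov² = 0.5 × 3.8 × 1.14² = 2.47 mA.

Saturation; I_D = 2.47 mA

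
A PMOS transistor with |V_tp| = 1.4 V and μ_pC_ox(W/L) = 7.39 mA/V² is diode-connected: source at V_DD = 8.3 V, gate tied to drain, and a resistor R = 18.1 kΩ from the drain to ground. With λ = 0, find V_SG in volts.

V_SG = 1.71 V

With gate tied to drain, V_SG = V_SD ≥ V_SG − |V_tp|, so the device is in saturation.
KCL at the drain: ½ k_p (V_SG − |V_tp|)² = (V_DD − V_SG)/R.
Let x = V_SG − 1.4. Then 66.9 x² + x − 6.9 = 0, giving x = 0.314 V (positive root), so V_SG = 1.71 V.
I_D = (V_DD − V_SG)/R = (8.3 − 1.71) / 18.1 = 0.364 mA.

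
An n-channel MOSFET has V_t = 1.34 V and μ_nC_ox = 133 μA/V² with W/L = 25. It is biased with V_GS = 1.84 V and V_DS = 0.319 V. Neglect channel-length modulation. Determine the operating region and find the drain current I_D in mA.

Triode; I_D = 0.361 mA

k_n = μ_nC_ox · (W/L) = 3.325 mA/V².
V_ov = V_GS − V_t = 1.84 − 1.34 = 0.5 V.
Since V_DS = 0.319 V < V_ov = 0.5 V, the device is in the triode region.
I_D = k_n [V_ov · V_DS − ½ V_DS²] = 3.325 × [0.5 × 0.319 − 0.5 × 0.319²] = 0.361 mA.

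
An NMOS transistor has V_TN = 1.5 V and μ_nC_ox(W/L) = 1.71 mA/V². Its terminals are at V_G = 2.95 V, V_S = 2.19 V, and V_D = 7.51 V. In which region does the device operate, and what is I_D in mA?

Cutoff; I_D = 0 mA

V_GS = V_G − V_S = 2.95 − 2.19 = 0.76 V; V_DS = V_D − V_S = 7.51 − 2.19 = 5.32 V.
V_GS = 0.76 V < V_TN = 1.5 V, so the transistor is in cutoff.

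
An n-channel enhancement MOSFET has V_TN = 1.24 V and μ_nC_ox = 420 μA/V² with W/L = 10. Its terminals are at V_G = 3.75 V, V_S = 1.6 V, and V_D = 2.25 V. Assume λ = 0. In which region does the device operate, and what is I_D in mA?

V_GS = V_G − V_S = 3.75 − 1.6 = 2.15 V; V_DS = V_D − V_S = 2.25 − 1.6 = 0.65 V.
k_n = μ_nC_ox · (W/L) = 4.2 mA/V².
V_ov = V_GS − V_TN = 2.15 − 1.24 = 0.91 V.
Since V_DS = 0.65 V < V_ov = 0.91 V, the device is in the triode region.
I_D = k_n [V_ov · V_DS − ½ V_DS²] = 4.2 × [0.91 × 0.65 − 0.5 × 0.65²] = 1.6 mA.

Triode; I_D = 1.60 mA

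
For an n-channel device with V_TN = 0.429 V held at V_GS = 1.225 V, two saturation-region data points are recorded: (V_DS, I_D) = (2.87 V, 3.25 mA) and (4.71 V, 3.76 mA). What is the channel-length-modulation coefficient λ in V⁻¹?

λ = 0.113 V⁻¹

With V_GS fixed, I_D ∝ (1 + λ V_DS) in saturation, so I_D2/I_D1 = (1 + λ V_DS2)/(1 + λ V_DS1).
3.76/3.25 = 1.157 = (1 + 4.71 λ)/(1 + 2.87 λ).
Solving: λ (I_D1 V_DS2 − I_D2 V_DS1) = I_D2 − I_D1, so λ = (3.76 − 3.25) / (3.25 × 4.71 − 3.76 × 2.87) = 0.51 / 4.52 = 0.113 V⁻¹.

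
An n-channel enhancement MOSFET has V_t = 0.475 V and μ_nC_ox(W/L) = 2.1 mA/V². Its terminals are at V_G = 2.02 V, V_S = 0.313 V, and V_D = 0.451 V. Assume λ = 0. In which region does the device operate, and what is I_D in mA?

V_GS = V_G − V_S = 2.02 − 0.313 = 1.71 V; V_DS = V_D − V_S = 0.451 − 0.313 = 0.138 V.
V_ov = V_GS − V_t = 1.71 − 0.475 = 1.23 V.
Since V_DS = 0.138 V < V_ov = 1.23 V, the device is in the triode region.
I_D = k_n [V_ov · V_DS − ½ V_DS²] = 2.1 × [1.23 × 0.138 − 0.5 × 0.138²] = 0.337 mA.

Triode; I_D = 0.337 mA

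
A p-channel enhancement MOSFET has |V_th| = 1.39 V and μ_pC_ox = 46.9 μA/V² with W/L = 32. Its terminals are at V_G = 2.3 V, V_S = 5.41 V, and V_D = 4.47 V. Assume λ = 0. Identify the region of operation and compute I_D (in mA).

Triode; I_D = 1.76 mA

V_SG = V_S − V_G = 5.41 − 2.3 = 3.11 V; V_SD = V_S − V_D = 5.41 − 4.47 = 0.94 V.
k_p = μ_pC_ox · (W/L) = 1.501 mA/V².
V_ov = V_SG − |V_th| = 3.11 − 1.39 = 1.72 V.
Since V_SD = 0.94 V < V_ov = 1.72 V, the device is in the triode region.
I_D = k_p [V_ov · V_SD − ½ V_SD²] = 1.501 × [1.72 × 0.94 − 0.5 × 0.94²] = 1.76 mA.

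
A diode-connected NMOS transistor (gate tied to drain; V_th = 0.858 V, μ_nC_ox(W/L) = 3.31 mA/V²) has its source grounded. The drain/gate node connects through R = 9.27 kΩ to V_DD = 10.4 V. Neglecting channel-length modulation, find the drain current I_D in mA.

With gate tied to drain, V_GS = V_DS ≥ V_GS − V_th, so the device is in saturation.
KCL at the drain: ½ k_n (V_GS − V_th)² = (V_DD − V_GS)/R.
Let x = V_GS − 0.858. Then 15.3 x² + x − 9.542 = 0, giving x = 0.757 V (positive root), so V_GS = 1.61 V.
I_D = (V_DD − V_GS)/R = (10.4 − 1.61) / 9.27 = 0.948 mA.

I_D = 0.948 mA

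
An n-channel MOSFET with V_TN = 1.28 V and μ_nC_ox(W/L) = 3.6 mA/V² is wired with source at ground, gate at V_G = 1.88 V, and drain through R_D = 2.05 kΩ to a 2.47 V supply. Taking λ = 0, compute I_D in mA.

I_D = 0.648 mA

V_GS = V_G = 1.88 V, so V_ov = 1.88 − 1.28 = 0.6 V.
Assume saturation: I_D = ½ k_n V_ov² = 0.5 × 3.6 × 0.6² = 0.648 mA, giving V_DS = V_DD − I_D R_D = 2.47 − 0.648 × 2.05 = 1.14 V.
V_DS = 1.14 V ≥ V_ov = 0.6 V, confirming saturation.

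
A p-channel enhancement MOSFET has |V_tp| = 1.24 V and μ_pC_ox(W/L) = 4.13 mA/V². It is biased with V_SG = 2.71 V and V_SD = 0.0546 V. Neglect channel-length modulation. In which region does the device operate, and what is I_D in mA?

V_ov = V_SG − |V_tp| = 2.71 − 1.24 = 1.47 V.
Since V_SD = 0.0546 V < V_ov = 1.47 V, the device is in the triode region.
I_D = k_p [V_ov · V_SD − ½ V_SD²] = 4.13 × [1.47 × 0.0546 − 0.5 × 0.0546²] = 0.325 mA.

Triode; I_D = 0.325 mA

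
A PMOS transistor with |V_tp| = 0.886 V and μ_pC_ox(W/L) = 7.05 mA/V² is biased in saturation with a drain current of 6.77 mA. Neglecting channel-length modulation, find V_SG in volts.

V_SG = 2.27 V

In saturation I_D = ½ k_p (V_SG − |V_tp|)², so V_SG − |V_tp| = √(2 I_D / k_p) = √(2 × 6.77 / 7.05) = 1.39 V.
V_SG = 0.886 + 1.39 = 2.27 V.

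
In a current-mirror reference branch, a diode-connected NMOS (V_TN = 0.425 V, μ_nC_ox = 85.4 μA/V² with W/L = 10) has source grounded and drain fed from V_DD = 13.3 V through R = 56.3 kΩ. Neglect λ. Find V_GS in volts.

V_GS = 1.14 V

With gate tied to drain, V_GS = V_DS ≥ V_GS − V_TN, so the device is in saturation.
k_n = μ_nC_ox · (W/L) = 0.854 mA/V².
KCL at the drain: ½ k_n (V_GS − V_TN)² = (V_DD − V_GS)/R.
Let x = V_GS − 0.425. Then 24 x² + x − 12.88 = 0, giving x = 0.711 V (positive root), so V_GS = 1.14 V.
I_D = (V_DD − V_GS)/R = (13.3 − 1.14) / 56.3 = 0.216 mA.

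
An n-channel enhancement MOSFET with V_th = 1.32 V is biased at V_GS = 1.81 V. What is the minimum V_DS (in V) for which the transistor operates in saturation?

The boundary between triode and saturation is V_DS = V_GS − V_th = V_ov.
V_ov = 1.81 − 1.32 = 0.49 V.

V_DS,sat = 0.490 V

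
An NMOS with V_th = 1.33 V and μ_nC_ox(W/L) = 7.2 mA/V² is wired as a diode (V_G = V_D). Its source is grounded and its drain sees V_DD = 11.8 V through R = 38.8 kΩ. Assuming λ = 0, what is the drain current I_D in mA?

I_D = 0.263 mA

With gate tied to drain, V_GS = V_DS ≥ V_GS − V_th, so the device is in saturation.
KCL at the drain: ½ k_n (V_GS − V_th)² = (V_DD − V_GS)/R.
Let x = V_GS − 1.33. Then 140 x² + x − 10.47 = 0, giving x = 0.27 V (positive root), so V_GS = 1.6 V.
I_D = (V_DD − V_GS)/R = (11.8 − 1.6) / 38.8 = 0.263 mA.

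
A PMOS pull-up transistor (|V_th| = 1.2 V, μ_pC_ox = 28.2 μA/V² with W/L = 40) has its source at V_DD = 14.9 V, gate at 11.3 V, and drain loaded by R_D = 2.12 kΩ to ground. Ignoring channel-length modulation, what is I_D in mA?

I_D = 3.25 mA

V_SG = V_DD − V_G = 14.9 − 11.3 = 3.6 V, so V_ov = 3.6 − 1.2 = 2.4 V.
k_p = μ_pC_ox · (W/L) = 1.128 mA/V².
Assume saturation: I_D = ½ k_p V_ov² = 0.5 × 1.128 × 2.4² = 3.25 mA, giving V_SD = V_DD − I_D R_D = 14.9 − 3.25 × 2.12 = 8.01 V.
V_SD = 8.01 V ≥ V_ov = 2.4 V, confirming saturation.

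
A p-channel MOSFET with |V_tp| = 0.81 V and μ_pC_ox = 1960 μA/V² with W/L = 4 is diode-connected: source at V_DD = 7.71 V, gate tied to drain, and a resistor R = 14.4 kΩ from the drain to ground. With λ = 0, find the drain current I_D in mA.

I_D = 0.455 mA

With gate tied to drain, V_SG = V_SD ≥ V_SG − |V_tp|, so the device is in saturation.
k_p = μ_pC_ox · (W/L) = 7.84 mA/V².
KCL at the drain: ½ k_p (V_SG − |V_tp|)² = (V_DD − V_SG)/R.
Let x = V_SG − 0.81. Then 56.4 x² + x − 6.9 = 0, giving x = 0.341 V (positive root), so V_SG = 1.15 V.
I_D = (V_DD − V_SG)/R = (7.71 − 1.15) / 14.4 = 0.455 mA.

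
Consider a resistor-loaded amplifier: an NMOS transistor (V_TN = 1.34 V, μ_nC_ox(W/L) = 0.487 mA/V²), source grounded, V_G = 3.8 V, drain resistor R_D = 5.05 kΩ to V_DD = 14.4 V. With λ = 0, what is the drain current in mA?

V_GS = V_G = 3.8 V, so V_ov = 3.8 − 1.34 = 2.46 V.
Assume saturation: I_D = ½ k_n V_ov² = 0.5 × 0.487 × 2.46² = 1.47 mA, giving V_DS = V_DD − I_D R_D = 14.4 − 1.47 × 5.05 = 6.96 V.
V_DS = 6.96 V ≥ V_ov = 2.46 V, confirming saturation.

I_D = 1.47 mA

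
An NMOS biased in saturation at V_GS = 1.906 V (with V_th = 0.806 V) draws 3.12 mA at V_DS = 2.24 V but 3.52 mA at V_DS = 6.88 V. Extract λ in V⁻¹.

With V_GS fixed, I_D ∝ (1 + λ V_DS) in saturation, so I_D2/I_D1 = (1 + λ V_DS2)/(1 + λ V_DS1).
3.52/3.12 = 1.128 = (1 + 6.88 λ)/(1 + 2.24 λ).
Solving: λ (I_D1 V_DS2 − I_D2 V_DS1) = I_D2 − I_D1, so λ = (3.52 − 3.12) / (3.12 × 6.88 − 3.52 × 2.24) = 0.4 / 13.6 = 0.0295 V⁻¹.

λ = 0.0295 V⁻¹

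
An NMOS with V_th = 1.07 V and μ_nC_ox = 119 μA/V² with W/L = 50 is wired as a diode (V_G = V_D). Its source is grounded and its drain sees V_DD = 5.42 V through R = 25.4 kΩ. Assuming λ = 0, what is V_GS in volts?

V_GS = 1.30 V

With gate tied to drain, V_GS = V_DS ≥ V_GS − V_th, so the device is in saturation.
k_n = μ_nC_ox · (W/L) = 5.95 mA/V².
KCL at the drain: ½ k_n (V_GS − V_th)² = (V_DD − V_GS)/R.
Let x = V_GS − 1.07. Then 75.6 x² + x − 4.35 = 0, giving x = 0.233 V (positive root), so V_GS = 1.3 V.
I_D = (V_DD − V_GS)/R = (5.42 − 1.3) / 25.4 = 0.162 mA.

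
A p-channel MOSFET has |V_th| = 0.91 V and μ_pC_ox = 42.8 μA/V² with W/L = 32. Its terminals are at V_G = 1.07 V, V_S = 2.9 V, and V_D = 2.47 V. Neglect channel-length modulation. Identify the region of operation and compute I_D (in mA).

Triode; I_D = 0.415 mA

V_SG = V_S − V_G = 2.9 − 1.07 = 1.83 V; V_SD = V_S − V_D = 2.9 − 2.47 = 0.43 V.
k_p = μ_pC_ox · (W/L) = 1.37 mA/V².
V_ov = V_SG − |V_th| = 1.83 − 0.91 = 0.92 V.
Since V_SD = 0.43 V < V_ov = 0.92 V, the device is in the triode region.
I_D = k_p [V_ov · V_SD − ½ V_SD²] = 1.37 × [0.92 × 0.43 − 0.5 × 0.43²] = 0.415 mA.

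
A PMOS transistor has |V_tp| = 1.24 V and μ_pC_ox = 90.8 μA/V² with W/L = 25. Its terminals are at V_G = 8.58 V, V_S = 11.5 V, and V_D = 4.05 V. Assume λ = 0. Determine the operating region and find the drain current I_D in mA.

V_SG = V_S − V_G = 11.5 − 8.58 = 2.92 V; V_SD = V_S − V_D = 11.5 − 4.05 = 7.45 V.
k_p = μ_pC_ox · (W/L) = 2.27 mA/V².
V_ov = V_SG − |V_tp| = 2.92 − 1.24 = 1.68 V.
Since V_SD = 7.45 V ≥ V_ov = 1.68 V, the device is in saturation.
I_D = ½ k_p V_ov² = 0.5 × 2.27 × 1.68² = 3.2 mA.

Saturation; I_D = 3.20 mA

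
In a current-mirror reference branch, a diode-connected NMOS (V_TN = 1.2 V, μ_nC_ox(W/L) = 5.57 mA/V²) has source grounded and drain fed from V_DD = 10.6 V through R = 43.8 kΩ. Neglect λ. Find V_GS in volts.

V_GS = 1.47 V

With gate tied to drain, V_GS = V_DS ≥ V_GS − V_TN, so the device is in saturation.
KCL at the drain: ½ k_n (V_GS − V_TN)² = (V_DD − V_GS)/R.
Let x = V_GS − 1.2. Then 122 x² + x − 9.4 = 0, giving x = 0.274 V (positive root), so V_GS = 1.47 V.
I_D = (V_DD − V_GS)/R = (10.6 − 1.47) / 43.8 = 0.208 mA.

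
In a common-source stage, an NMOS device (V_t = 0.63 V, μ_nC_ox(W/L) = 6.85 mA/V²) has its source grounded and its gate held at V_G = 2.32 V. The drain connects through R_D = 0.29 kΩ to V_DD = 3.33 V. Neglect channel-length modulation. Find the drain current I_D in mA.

I_D = 8.08 mA

V_GS = V_G = 2.32 V, so V_ov = 2.32 − 0.63 = 1.69 V.
Assume saturation: I_D = ½ k_n V_ov² = 0.5 × 6.85 × 1.69² = 9.78 mA, giving V_DS = V_DD − I_D R_D = 3.33 − 9.78 × 0.29 = 0.493 V.
But 0.493 V < V_ov = 1.69 V, so the device is actually in triode.
In triode I_D = k_n[V_ov V_DS − ½ V_DS²] and I_D = (V_DD − V_DS)/R_D. Equating: 0.993 V_DS² − 4.357 V_DS + 3.33 = 0, giving V_DS = 0.986 V (the root below V_ov).
I_D = (3.33 − 0.986) / 0.29 = 8.08 mA.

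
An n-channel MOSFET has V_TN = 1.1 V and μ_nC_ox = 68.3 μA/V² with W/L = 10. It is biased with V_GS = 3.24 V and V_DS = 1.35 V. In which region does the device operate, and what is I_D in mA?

Triode; I_D = 1.35 mA

k_n = μ_nC_ox · (W/L) = 0.683 mA/V².
V_ov = V_GS − V_TN = 3.24 − 1.1 = 2.14 V.
Since V_DS = 1.35 V < V_ov = 2.14 V, the device is in the triode region.
I_D = k_n [V_ov · V_DS − ½ V_DS²] = 0.683 × [2.14 × 1.35 − 0.5 × 1.35²] = 1.35 mA.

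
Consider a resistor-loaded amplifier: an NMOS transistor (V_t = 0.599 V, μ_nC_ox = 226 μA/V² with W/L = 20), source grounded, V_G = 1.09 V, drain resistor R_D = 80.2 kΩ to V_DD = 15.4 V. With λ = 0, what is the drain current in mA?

I_D = 0.191 mA

V_GS = V_G = 1.09 V, so V_ov = 1.09 − 0.599 = 0.491 V.
k_n = μ_nC_ox · (W/L) = 4.52 mA/V².
Assume saturation: I_D = ½ k_n V_ov² = 0.5 × 4.52 × 0.491² = 0.545 mA, giving V_DS = V_DD − I_D R_D = 15.4 − 0.545 × 80.2 = -28.3 V.
But -28.3 V < V_ov = 0.491 V, so the device is actually in triode.
In triode I_D = k_n[V_ov V_DS − ½ V_DS²] and I_D = (V_DD − V_DS)/R_D. Equating: 181 V_DS² − 179 V_DS + 15.4 = 0, giving V_DS = 0.0952 V (the root below V_ov).
I_D = (15.4 − 0.0952) / 80.2 = 0.191 mA.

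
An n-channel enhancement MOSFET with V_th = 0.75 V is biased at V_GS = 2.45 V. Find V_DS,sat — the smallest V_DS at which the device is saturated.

V_DS,sat = 1.70 V

The boundary between triode and saturation is V_DS = V_GS − V_th = V_ov.
V_ov = 2.45 − 0.75 = 1.7 V.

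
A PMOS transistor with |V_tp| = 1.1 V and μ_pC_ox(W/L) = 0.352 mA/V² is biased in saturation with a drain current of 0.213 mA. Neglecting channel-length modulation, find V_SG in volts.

V_SG = 2.20 V

In saturation I_D = ½ k_p (V_SG − |V_tp|)², so V_SG − |V_tp| = √(2 I_D / k_p) = √(2 × 0.213 / 0.352) = 1.1 V.
V_SG = 1.1 + 1.1 = 2.2 V.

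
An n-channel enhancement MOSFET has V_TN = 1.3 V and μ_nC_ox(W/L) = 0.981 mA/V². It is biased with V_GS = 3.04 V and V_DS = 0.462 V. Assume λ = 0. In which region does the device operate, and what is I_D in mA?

V_ov = V_GS − V_TN = 3.04 − 1.3 = 1.74 V.
Since V_DS = 0.462 V < V_ov = 1.74 V, the device is in the triode region.
I_D = k_n [V_ov · V_DS − ½ V_DS²] = 0.981 × [1.74 × 0.462 − 0.5 × 0.462²] = 0.684 mA.

Triode; I_D = 0.684 mA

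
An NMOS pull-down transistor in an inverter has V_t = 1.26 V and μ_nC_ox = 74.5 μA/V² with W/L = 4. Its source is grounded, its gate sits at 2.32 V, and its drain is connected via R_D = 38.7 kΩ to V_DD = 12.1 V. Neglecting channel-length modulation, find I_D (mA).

I_D = 0.167 mA

V_GS = V_G = 2.32 V, so V_ov = 2.32 − 1.26 = 1.06 V.
k_n = μ_nC_ox · (W/L) = 0.298 mA/V².
Assume saturation: I_D = ½ k_n V_ov² = 0.5 × 0.298 × 1.06² = 0.167 mA, giving V_DS = V_DD − I_D R_D = 12.1 − 0.167 × 38.7 = 5.62 V.
V_DS = 5.62 V ≥ V_ov = 1.06 V, confirming saturation.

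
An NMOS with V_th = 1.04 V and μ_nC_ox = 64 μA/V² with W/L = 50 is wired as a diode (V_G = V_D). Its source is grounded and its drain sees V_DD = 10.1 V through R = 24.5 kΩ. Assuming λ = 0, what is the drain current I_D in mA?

With gate tied to drain, V_GS = V_DS ≥ V_GS − V_th, so the device is in saturation.
k_n = μ_nC_ox · (W/L) = 3.2 mA/V².
KCL at the drain: ½ k_n (V_GS − V_th)² = (V_DD − V_GS)/R.
Let x = V_GS − 1.04. Then 39.2 x² + x − 9.06 = 0, giving x = 0.468 V (positive root), so V_GS = 1.51 V.
I_D = (V_DD − V_GS)/R = (10.1 − 1.51) / 24.5 = 0.351 mA.

I_D = 0.351 mA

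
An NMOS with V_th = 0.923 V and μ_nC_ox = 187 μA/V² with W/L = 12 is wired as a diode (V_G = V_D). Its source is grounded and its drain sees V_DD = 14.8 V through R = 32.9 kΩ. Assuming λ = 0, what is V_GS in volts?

V_GS = 1.52 V

With gate tied to drain, V_GS = V_DS ≥ V_GS − V_th, so the device is in saturation.
k_n = μ_nC_ox · (W/L) = 2.244 mA/V².
KCL at the drain: ½ k_n (V_GS − V_th)² = (V_DD − V_GS)/R.
Let x = V_GS − 0.923. Then 36.9 x² + x − 13.88 = 0, giving x = 0.6 V (positive root), so V_GS = 1.52 V.
I_D = (V_DD − V_GS)/R = (14.8 − 1.52) / 32.9 = 0.404 mA.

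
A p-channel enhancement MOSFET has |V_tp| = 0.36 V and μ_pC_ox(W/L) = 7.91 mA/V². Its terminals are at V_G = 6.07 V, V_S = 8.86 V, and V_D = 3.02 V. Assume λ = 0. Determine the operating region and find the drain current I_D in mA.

Saturation; I_D = 23.4 mA

V_SG = V_S − V_G = 8.86 − 6.07 = 2.79 V; V_SD = V_S − V_D = 8.86 − 3.02 = 5.84 V.
V_ov = V_SG − |V_tp| = 2.79 − 0.36 = 2.43 V.
Since V_SD = 5.84 V ≥ V_ov = 2.43 V, the device is in saturation.
I_D = ½ k_p V_ov² = 0.5 × 7.91 × 2.43² = 23.4 mA.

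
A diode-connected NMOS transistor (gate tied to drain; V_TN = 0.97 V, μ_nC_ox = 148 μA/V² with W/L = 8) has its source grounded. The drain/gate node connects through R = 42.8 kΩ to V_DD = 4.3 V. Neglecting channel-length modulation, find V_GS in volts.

V_GS = 1.31 V

With gate tied to drain, V_GS = V_DS ≥ V_GS − V_TN, so the device is in saturation.
k_n = μ_nC_ox · (W/L) = 1.184 mA/V².
KCL at the drain: ½ k_n (V_GS − V_TN)² = (V_DD − V_GS)/R.
Let x = V_GS − 0.97. Then 25.3 x² + x − 3.33 = 0, giving x = 0.343 V (positive root), so V_GS = 1.31 V.
I_D = (V_DD − V_GS)/R = (4.3 − 1.31) / 42.8 = 0.0698 mA.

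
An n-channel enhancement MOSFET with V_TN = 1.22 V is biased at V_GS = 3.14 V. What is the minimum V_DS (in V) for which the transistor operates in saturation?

The boundary between triode and saturation is V_DS = V_GS − V_TN = V_ov.
V_ov = 3.14 − 1.22 = 1.92 V.

V_DS,sat = 1.92 V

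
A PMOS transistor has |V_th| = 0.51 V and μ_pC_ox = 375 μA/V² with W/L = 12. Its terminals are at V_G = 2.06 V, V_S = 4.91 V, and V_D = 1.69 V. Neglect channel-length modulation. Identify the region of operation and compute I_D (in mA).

Saturation; I_D = 12.3 mA

V_SG = V_S − V_G = 4.91 − 2.06 = 2.85 V; V_SD = V_S − V_D = 4.91 − 1.69 = 3.22 V.
k_p = μ_pC_ox · (W/L) = 4.5 mA/V².
V_ov = V_SG − |V_th| = 2.85 − 0.51 = 2.34 V.
Since V_SD = 3.22 V ≥ V_ov = 2.34 V, the device is in saturation.
I_D = ½ k_p V_ov² = 0.5 × 4.5 × 2.34² = 12.3 mA.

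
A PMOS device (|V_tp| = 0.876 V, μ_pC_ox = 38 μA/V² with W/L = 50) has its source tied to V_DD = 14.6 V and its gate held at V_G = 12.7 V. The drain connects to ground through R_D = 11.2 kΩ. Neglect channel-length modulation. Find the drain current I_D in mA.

I_D = 0.996 mA

V_SG = V_DD − V_G = 14.6 − 12.7 = 1.9 V, so V_ov = 1.9 − 0.876 = 1.02 V.
k_p = μ_pC_ox · (W/L) = 1.9 mA/V².
Assume saturation: I_D = ½ k_p V_ov² = 0.5 × 1.9 × 1.02² = 0.996 mA, giving V_SD = V_DD − I_D R_D = 14.6 − 0.996 × 11.2 = 3.44 V.
V_SD = 3.44 V ≥ V_ov = 1.02 V, confirming saturation.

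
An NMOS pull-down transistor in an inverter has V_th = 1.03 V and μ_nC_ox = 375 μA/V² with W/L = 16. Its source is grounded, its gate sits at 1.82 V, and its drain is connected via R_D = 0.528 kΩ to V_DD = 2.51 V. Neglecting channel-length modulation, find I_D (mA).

I_D = 1.87 mA

V_GS = V_G = 1.82 V, so V_ov = 1.82 − 1.03 = 0.79 V.
k_n = μ_nC_ox · (W/L) = 6 mA/V².
Assume saturation: I_D = ½ k_n V_ov² = 0.5 × 6 × 0.79² = 1.87 mA, giving V_DS = V_DD − I_D R_D = 2.51 − 1.87 × 0.528 = 1.52 V.
V_DS = 1.52 V ≥ V_ov = 0.79 V, confirming saturation.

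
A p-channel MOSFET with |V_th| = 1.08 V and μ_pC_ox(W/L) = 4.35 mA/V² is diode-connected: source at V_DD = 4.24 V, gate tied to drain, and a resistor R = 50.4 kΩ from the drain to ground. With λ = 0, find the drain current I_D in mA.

With gate tied to drain, V_SG = V_SD ≥ V_SG − |V_th|, so the device is in saturation.
KCL at the drain: ½ k_p (V_SG − |V_th|)² = (V_DD − V_SG)/R.
Let x = V_SG − 1.08. Then 110 x² + x − 3.16 = 0, giving x = 0.165 V (positive root), so V_SG = 1.25 V.
I_D = (V_DD − V_SG)/R = (4.24 − 1.25) / 50.4 = 0.0594 mA.

I_D = 0.0594 mA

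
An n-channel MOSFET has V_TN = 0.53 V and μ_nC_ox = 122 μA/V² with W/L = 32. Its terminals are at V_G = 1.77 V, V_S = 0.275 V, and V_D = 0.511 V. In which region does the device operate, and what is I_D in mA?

Triode; I_D = 0.780 mA

V_GS = V_G − V_S = 1.77 − 0.275 = 1.5 V; V_DS = V_D − V_S = 0.511 − 0.275 = 0.236 V.
k_n = μ_nC_ox · (W/L) = 3.904 mA/V².
V_ov = V_GS − V_TN = 1.5 − 0.53 = 0.965 V.
Since V_DS = 0.236 V < V_ov = 0.965 V, the device is in the triode region.
I_D = k_n [V_ov · V_DS − ½ V_DS²] = 3.904 × [0.965 × 0.236 − 0.5 × 0.236²] = 0.78 mA.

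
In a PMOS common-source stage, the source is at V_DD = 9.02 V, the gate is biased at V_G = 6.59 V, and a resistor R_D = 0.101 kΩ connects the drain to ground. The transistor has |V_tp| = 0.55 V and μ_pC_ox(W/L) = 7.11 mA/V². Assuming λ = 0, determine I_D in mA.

V_SG = V_DD − V_G = 9.02 − 6.59 = 2.43 V, so V_ov = 2.43 − 0.55 = 1.88 V.
Assume saturation: I_D = ½ k_p V_ov² = 0.5 × 7.11 × 1.88² = 12.6 mA, giving V_SD = V_DD − I_D R_D = 9.02 − 12.6 × 0.101 = 7.75 V.
V_SD = 7.75 V ≥ V_ov = 1.88 V, confirming saturation.

I_D = 12.6 mA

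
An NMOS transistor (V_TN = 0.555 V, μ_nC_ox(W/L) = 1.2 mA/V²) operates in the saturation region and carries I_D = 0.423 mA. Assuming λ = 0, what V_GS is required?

In saturation I_D = ½ k_n (V_GS − V_TN)², so V_GS − V_TN = √(2 I_D / k_n) = √(2 × 0.423 / 1.2) = 0.84 V.
V_GS = 0.555 + 0.84 = 1.39 V.

V_GS = 1.39 V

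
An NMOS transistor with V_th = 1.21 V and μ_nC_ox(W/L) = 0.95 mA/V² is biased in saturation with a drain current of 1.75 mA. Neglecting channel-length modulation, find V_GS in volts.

V_GS = 3.13 V

In saturation I_D = ½ k_n (V_GS − V_th)², so V_GS − V_th = √(2 I_D / k_n) = √(2 × 1.75 / 0.95) = 1.92 V.
V_GS = 1.21 + 1.92 = 3.13 V.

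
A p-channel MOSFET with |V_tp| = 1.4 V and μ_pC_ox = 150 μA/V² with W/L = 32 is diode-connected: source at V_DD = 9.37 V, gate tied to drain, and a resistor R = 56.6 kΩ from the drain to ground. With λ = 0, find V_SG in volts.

V_SG = 1.64 V

With gate tied to drain, V_SG = V_SD ≥ V_SG − |V_tp|, so the device is in saturation.
k_p = μ_pC_ox · (W/L) = 4.8 mA/V².
KCL at the drain: ½ k_p (V_SG − |V_tp|)² = (V_DD − V_SG)/R.
Let x = V_SG − 1.4. Then 136 x² + x − 7.97 = 0, giving x = 0.239 V (positive root), so V_SG = 1.64 V.
I_D = (V_DD − V_SG)/R = (9.37 − 1.64) / 56.6 = 0.137 mA.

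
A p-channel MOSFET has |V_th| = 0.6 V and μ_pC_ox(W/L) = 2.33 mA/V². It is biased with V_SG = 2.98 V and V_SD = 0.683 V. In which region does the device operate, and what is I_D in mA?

Triode; I_D = 3.24 mA

V_ov = V_SG − |V_th| = 2.98 − 0.6 = 2.38 V.
Since V_SD = 0.683 V < V_ov = 2.38 V, the device is in the triode region.
I_D = k_p [V_ov · V_SD − ½ V_SD²] = 2.33 × [2.38 × 0.683 − 0.5 × 0.683²] = 3.24 mA.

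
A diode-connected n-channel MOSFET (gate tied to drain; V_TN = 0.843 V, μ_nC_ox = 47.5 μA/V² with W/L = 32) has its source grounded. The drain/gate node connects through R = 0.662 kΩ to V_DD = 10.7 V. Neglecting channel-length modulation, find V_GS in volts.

With gate tied to drain, V_GS = V_DS ≥ V_GS − V_TN, so the device is in saturation.
k_n = μ_nC_ox · (W/L) = 1.52 mA/V².
KCL at the drain: ½ k_n (V_GS − V_TN)² = (V_DD − V_GS)/R.
Let x = V_GS − 0.843. Then 0.503 x² + x − 9.857 = 0, giving x = 3.54 V (positive root), so V_GS = 4.39 V.
I_D = (V_DD − V_GS)/R = (10.7 − 4.39) / 0.662 = 9.54 mA.

V_GS = 4.39 V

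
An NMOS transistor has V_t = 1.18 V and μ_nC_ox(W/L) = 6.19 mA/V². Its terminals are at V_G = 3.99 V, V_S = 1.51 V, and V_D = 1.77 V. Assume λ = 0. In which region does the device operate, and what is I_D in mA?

Triode; I_D = 1.88 mA

V_GS = V_G − V_S = 3.99 − 1.51 = 2.48 V; V_DS = V_D − V_S = 1.77 − 1.51 = 0.26 V.
V_ov = V_GS − V_t = 2.48 − 1.18 = 1.3 V.
Since V_DS = 0.26 V < V_ov = 1.3 V, the device is in the triode region.
I_D = k_n [V_ov · V_DS − ½ V_DS²] = 6.19 × [1.3 × 0.26 − 0.5 × 0.26²] = 1.88 mA.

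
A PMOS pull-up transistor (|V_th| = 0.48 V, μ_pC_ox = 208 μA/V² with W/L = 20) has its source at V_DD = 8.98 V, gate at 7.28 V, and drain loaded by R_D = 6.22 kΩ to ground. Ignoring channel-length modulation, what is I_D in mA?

V_SG = V_DD − V_G = 8.98 − 7.28 = 1.7 V, so V_ov = 1.7 − 0.48 = 1.22 V.
k_p = μ_pC_ox · (W/L) = 4.16 mA/V².
Assume saturation: I_D = ½ k_p V_ov² = 0.5 × 4.16 × 1.22² = 3.1 mA, giving V_SD = V_DD − I_D R_D = 8.98 − 3.1 × 6.22 = -10.3 V.
But -10.3 V < V_ov = 1.22 V, so the device is actually in triode.
In triode I_D = k_p[V_ov V_SD − ½ V_SD²] and I_D = (V_DD − V_SD)/R_D. Equating: 12.9 V_SD² − 32.57 V_SD + 8.98 = 0, giving V_SD = 0.315 V (the root below V_ov).
I_D = (8.98 − 0.315) / 6.22 = 1.39 mA.

I_D = 1.39 mA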